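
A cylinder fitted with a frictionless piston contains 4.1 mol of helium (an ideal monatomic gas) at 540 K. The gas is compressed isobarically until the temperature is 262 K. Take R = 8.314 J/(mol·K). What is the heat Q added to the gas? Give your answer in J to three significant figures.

Isobaric: W = nRΔT = (4.1)(8.314)(-278) = -9476 J.
ΔU = nCᵥΔT with Cᵥ = 3R/2: ΔU = (4.1)(12.47)(-278) = -14214 J.
Q = ΔU + W = -14214 − 9476 = -23691 J.

Q ≈ -23700 J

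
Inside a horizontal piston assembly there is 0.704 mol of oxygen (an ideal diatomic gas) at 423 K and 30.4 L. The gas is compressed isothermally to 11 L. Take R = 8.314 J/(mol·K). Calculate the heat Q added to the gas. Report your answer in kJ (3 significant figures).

Q ≈ -2.52 kJ

Isothermal ⇒ ΔU = 0, so Q = W = nRT ln(V₂/V₁).
Q = (0.704)(8.314)(423) ln(11/30.4) = 2476 × -1.017 = -2517 J.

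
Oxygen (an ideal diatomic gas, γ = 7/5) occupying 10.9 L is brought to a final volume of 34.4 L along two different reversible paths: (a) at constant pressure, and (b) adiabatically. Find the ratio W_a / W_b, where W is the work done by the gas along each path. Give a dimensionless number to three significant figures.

Path (a) isobaric: W = P₁(V₂ − V₁) → W_a/(P₁V₁) = 2.156.
Path (b) adiabatic: W = P₁V₁(1 − (V₁/V₂)^(γ−1))/(γ−1) → W_b/(P₁V₁) = 0.9213.
W_a / W_b = 2.156 / 0.9213 = 2.34.

W_a / W_b ≈ 2.34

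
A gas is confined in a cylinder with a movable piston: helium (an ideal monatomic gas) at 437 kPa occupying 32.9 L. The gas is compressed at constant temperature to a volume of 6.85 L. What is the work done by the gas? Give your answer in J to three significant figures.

W ≈ -22600 J

Isothermal: W = nRT ln(V₂/V₁) = P₁V₁ ln(V₂/V₁).
P₁V₁ = (437 kPa)(32.9 L) = 14377 J.
W = 14377 × ln(6.85/32.9) = 14377 × -1.569
W_by_gas = -22561 J.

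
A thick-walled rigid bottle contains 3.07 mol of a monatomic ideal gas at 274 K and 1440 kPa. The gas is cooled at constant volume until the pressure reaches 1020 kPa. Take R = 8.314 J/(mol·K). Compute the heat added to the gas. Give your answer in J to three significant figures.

Q ≈ -3060 J

Constant volume ⇒ W = 0, so Q = ΔU = nCᵥΔT with Cᵥ = 3R/2 = 12.47 J/(mol·K).
At constant V, T₂/T₁ = P₂/P₁ ⇒ ΔT = T₁(P₂/P₁ − 1) = 274·(1020/1440 − 1) = -79.92 K.
ΔU = (3.07)(12.47)(-79.92) = -3060 J.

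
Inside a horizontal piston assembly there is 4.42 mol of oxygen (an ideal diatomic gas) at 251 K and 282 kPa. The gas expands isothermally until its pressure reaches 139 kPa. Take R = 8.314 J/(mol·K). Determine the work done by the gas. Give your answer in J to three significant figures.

W ≈ 6530 J

Isothermal process: W = nRT ln(V₂/V₁) = nRT ln(P₁/P₂).
W = (4.42)(8.314)(251) × ln(282/139)
  = 9224 × ln(2.029) = 9224 × 0.7074
W_by_gas = 6525 J.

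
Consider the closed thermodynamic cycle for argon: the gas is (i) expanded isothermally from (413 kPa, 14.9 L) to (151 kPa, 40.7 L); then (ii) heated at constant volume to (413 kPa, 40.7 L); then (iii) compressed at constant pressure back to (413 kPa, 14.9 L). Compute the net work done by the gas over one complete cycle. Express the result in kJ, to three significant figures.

Leg (i): W = PᵢVᵢ ln(V_f/Vᵢ) = (6154) ln(40.7/14.9) = 6184 J.
Leg (ii): W = 0.
Leg (iii): W = PΔV = (413)(14.9 − 40.7) = -10655 J.
W_net = 6184 − 10655 = -4472 J.

W_net ≈ -4.47 kJ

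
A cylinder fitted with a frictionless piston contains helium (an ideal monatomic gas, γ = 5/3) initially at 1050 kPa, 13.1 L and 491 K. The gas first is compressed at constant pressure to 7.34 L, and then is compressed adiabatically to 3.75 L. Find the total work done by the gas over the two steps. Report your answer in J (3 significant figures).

Step 1 (isobaric): W = PΔV = (1050 kPa)(7.34 − 13.1 L) = -6048 J.
After step 1: P = 1050 kPa, V = 7.34 L, T = 275.1 K.
Step 2 (adiabatic): W = (P₁V₁ − P₂V₂)/(γ−1) = (7707 − 12059)/0.667 = -6529 J.
W_total = -6048 − 6529 = -12577 J.

W_total ≈ -12600 J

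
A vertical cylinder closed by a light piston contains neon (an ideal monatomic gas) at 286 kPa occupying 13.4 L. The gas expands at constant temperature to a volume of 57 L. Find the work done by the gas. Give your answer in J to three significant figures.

Isothermal: W = nRT ln(V₂/V₁) = P₁V₁ ln(V₂/V₁).
P₁V₁ = (286 kPa)(13.4 L) = 3832 J.
W = 3832 × ln(57/13.4) = 3832 × 1.448
W_by_gas = 5549 J.

W ≈ 5550 J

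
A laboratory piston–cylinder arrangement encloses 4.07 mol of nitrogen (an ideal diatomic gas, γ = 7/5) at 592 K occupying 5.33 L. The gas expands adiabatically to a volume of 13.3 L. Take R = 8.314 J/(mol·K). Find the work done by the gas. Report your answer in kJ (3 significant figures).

Adiabatic: TV^(γ−1) = const with γ = 7/5.
T₂ = T₁ (V₁/V₂)^(γ−1) = 592 × (5.33/13.3)^0.4 = 592 × 0.6937 = 410.7 K.
W_by = nCᵥ(T₁ − T₂) = (4.07)(20.79)(592 − 410.7) = 15341 J.

W ≈ 15.3 kJ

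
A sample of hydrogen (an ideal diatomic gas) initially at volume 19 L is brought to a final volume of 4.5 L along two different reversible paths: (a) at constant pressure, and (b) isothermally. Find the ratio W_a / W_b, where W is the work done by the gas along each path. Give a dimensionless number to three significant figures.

W_a / W_b ≈ 0.530

Path (a) isobaric: W = P₁(V₂ − V₁) → W_a/(P₁V₁) = -0.7632.
Path (b) isothermal: W = P₁V₁ ln(V₂/V₁) → W_b/(P₁V₁) = -1.44.
W_a / W_b = -0.7632 / -1.44 = 0.5298.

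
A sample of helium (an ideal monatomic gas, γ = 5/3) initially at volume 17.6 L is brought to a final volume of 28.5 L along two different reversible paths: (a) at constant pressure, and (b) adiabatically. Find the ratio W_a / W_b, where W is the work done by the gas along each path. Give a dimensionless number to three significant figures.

Path (a) isobaric: W = P₁(V₂ − V₁) → W_a/(P₁V₁) = 0.6193.
Path (b) adiabatic: W = P₁V₁(1 − (V₁/V₂)^(γ−1))/(γ−1) → W_b/(P₁V₁) = 0.4122.
W_a / W_b = 0.6193 / 0.4122 = 1.502.

W_a / W_b ≈ 1.50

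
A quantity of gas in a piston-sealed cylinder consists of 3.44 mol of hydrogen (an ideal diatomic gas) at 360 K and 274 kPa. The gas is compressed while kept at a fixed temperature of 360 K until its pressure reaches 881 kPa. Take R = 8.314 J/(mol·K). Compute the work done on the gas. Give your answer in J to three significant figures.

W ≈ 12000 J

Isothermal process: W = nRT ln(V₂/V₁) = nRT ln(P₁/P₂).
W = (3.44)(8.314)(360) × ln(274/881)
  = 10296 × ln(0.311) = 10296 × -1.168
W_by_gas = -12025 J; work on gas = −W_by = 12025 J.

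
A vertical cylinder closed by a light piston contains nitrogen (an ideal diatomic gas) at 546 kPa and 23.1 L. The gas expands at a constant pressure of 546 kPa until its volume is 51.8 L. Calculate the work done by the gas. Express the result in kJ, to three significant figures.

Isobaric: W = P ΔV.
W = (546 kPa)(51.8 − 23.1 L) = (546)(28.7) = 15670 J.

W ≈ 15.7 kJ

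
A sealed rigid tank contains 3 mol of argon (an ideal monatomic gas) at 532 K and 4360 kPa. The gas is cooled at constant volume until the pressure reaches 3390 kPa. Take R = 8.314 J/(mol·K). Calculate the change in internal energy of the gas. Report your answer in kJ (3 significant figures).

Constant volume ⇒ W = 0, so Q = ΔU = nCᵥΔT with Cᵥ = 3R/2 = 12.47 J/(mol·K).
At constant V, T₂/T₁ = P₂/P₁ ⇒ ΔT = T₁(P₂/P₁ − 1) = 532·(3390/4360 − 1) = -118.4 K.
ΔU = (3)(12.47)(-118.4) = -4428 J.

ΔU ≈ -4.43 kJ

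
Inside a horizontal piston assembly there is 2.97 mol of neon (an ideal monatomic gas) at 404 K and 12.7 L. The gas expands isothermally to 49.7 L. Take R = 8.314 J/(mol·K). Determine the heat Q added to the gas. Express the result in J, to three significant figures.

Q ≈ 13600 J

Isothermal ⇒ ΔU = 0, so Q = W = nRT ln(V₂/V₁).
Q = (2.97)(8.314)(404) ln(49.7/12.7) = 9976 × 1.364 = 13611 J.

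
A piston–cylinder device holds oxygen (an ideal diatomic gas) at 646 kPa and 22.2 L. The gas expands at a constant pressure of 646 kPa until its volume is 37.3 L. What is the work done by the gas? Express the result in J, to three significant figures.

W ≈ 9750 J

Isobaric: W = P ΔV.
W = (646 kPa)(37.3 − 22.2 L) = (646)(15.1) = 9755 J.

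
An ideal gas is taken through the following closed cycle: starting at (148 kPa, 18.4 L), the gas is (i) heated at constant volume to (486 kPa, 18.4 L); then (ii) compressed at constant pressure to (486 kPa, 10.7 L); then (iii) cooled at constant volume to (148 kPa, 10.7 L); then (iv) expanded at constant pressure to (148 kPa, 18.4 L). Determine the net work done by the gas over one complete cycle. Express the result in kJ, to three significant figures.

Constant-volume legs do no work.
W(ii) = (486)(10.7 − 18.4) = -3742 J; W(iv) = (148)(18.4 − 10.7) = 1140 J.
W_net = -3742 + 1140 = -2603 J (the counter-clockwise enclosed area).

W_net ≈ -2.60 kJ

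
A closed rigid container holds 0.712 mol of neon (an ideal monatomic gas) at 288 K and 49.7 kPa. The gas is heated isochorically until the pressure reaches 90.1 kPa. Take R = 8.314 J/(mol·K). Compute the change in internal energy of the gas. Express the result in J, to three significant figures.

ΔU ≈ 2080 J

Constant volume ⇒ W = 0, so Q = ΔU = nCᵥΔT with Cᵥ = 3R/2 = 12.47 J/(mol·K).
At constant V, T₂/T₁ = P₂/P₁ ⇒ ΔT = T₁(P₂/P₁ − 1) = 288·(90.1/49.7 − 1) = 234.1 K.
ΔU = (0.712)(12.47)(234.1) = 2079 J.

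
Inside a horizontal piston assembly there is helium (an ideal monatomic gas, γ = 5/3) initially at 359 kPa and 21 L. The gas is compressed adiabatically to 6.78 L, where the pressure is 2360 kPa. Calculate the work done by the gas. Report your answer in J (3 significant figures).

W ≈ -12700 J

Adiabatic: W = (P₁V₁ − P₂V₂)/(γ − 1) with γ = 5/3.
P₁V₁ = 7539 J, P₂V₂ = 16001 J.
W = (7539 − 16001) / 0.6667 = -12693 J.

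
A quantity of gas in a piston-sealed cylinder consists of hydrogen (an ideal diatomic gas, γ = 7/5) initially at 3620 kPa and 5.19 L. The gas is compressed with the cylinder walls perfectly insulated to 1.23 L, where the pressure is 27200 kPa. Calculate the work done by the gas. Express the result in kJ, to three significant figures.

Adiabatic: W = (P₁V₁ − P₂V₂)/(γ − 1) with γ = 7/5.
P₁V₁ = 18788 J, P₂V₂ = 33456 J.
W = (18788 − 33456) / 0.4 = -36670 J.

W ≈ -36.7 kJ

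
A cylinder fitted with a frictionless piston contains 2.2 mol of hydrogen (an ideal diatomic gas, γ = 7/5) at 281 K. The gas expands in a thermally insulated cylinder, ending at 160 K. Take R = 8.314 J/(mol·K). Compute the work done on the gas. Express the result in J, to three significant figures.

W ≈ -5530 J

Adiabatic ⇒ Q = 0, so W_by = −ΔU = nCᵥ(T₁ − T₂).
Cᵥ = 5R/2 = 20.79 J/(mol·K).
W = (2.2)(20.79)(281 − 160) = 5533 J.
Work on gas = −W_by = -5533 J.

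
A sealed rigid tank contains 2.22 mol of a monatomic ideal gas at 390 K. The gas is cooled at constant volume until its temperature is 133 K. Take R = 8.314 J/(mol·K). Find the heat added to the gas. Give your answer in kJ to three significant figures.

Q ≈ -7.12 kJ

Constant volume ⇒ W = 0, so Q = ΔU = nCᵥΔT with Cᵥ = 3R/2 = 12.47 J/(mol·K).
ΔU = (2.22)(12.47)(133 − 390) = -7115 J.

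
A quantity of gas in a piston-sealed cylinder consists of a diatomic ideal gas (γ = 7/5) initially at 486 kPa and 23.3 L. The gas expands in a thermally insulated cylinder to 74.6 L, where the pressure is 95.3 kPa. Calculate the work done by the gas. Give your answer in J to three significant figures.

Adiabatic: W = (P₁V₁ − P₂V₂)/(γ − 1) with γ = 7/5.
P₁V₁ = 11324 J, P₂V₂ = 7109 J.
W = (11324 − 7109) / 0.4 = 10536 J.

W ≈ 10500 J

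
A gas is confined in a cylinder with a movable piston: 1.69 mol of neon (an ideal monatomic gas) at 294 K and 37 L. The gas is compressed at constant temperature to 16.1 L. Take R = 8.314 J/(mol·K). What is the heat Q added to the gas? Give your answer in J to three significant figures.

Q ≈ -3440 J

Isothermal ⇒ ΔU = 0, so Q = W = nRT ln(V₂/V₁).
Q = (1.69)(8.314)(294) ln(16.1/37) = 4131 × -0.8321 = -3437 J.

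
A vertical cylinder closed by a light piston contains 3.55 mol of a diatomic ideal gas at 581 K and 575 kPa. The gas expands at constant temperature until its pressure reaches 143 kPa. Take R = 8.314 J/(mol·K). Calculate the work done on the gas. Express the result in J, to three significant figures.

Isothermal process: W = nRT ln(V₂/V₁) = nRT ln(P₁/P₂).
W = (3.55)(8.314)(581) × ln(575/143)
  = 17148 × ln(4.021) = 17148 × 1.392
W_by_gas = 23862 J; work on gas = −W_by = -23862 J.

W ≈ -23900 J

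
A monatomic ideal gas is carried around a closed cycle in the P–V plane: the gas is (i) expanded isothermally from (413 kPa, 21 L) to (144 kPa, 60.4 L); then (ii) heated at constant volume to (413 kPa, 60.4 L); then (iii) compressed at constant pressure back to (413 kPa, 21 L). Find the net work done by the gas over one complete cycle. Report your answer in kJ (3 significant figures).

Leg (i): W = PᵢVᵢ ln(V_f/Vᵢ) = (8673) ln(60.4/21) = 9163 J.
Leg (ii): W = 0.
Leg (iii): W = PΔV = (413)(21 − 60.4) = -16272 J.
W_net = 9163 − 16272 = -7109 J.

W_net ≈ -7.11 kJ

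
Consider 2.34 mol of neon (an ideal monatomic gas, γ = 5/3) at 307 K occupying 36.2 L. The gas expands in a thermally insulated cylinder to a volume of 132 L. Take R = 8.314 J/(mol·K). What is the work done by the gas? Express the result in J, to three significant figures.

W ≈ 5180 J

Adiabatic: TV^(γ−1) = const with γ = 5/3.
T₂ = T₁ (V₁/V₂)^(γ−1) = 307 × (36.2/132)^0.667 = 307 × 0.4221 = 129.6 K.
W_by = nCᵥ(T₁ − T₂) = (2.34)(12.47)(307 − 129.6) = 5177 J.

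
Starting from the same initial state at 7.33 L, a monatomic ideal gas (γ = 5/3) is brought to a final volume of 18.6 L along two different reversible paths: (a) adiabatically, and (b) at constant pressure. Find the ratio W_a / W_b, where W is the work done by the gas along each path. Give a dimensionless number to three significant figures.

Path (a) adiabatic: W = P₁V₁(1 − (V₁/V₂)^(γ−1))/(γ−1) → W_a/(P₁V₁) = 0.6937.
Path (b) isobaric: W = P₁(V₂ − V₁) → W_b/(P₁V₁) = 1.538.
W_a / W_b = 0.6937 / 1.538 = 0.4512.

W_a / W_b ≈ 0.451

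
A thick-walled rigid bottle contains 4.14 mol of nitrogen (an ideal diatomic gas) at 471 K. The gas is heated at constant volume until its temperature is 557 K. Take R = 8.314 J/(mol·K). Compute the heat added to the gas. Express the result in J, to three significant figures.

Constant volume ⇒ W = 0, so Q = ΔU = nCᵥΔT with Cᵥ = 5R/2 = 20.79 J/(mol·K).
ΔU = (4.14)(20.79)(557 − 471) = 7400 J.

Q ≈ 7400 J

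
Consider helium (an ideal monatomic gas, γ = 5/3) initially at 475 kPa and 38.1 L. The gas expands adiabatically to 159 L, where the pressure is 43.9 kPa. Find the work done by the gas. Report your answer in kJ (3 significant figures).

W ≈ 16.7 kJ

Adiabatic: W = (P₁V₁ − P₂V₂)/(γ − 1) with γ = 5/3.
P₁V₁ = 18098 J, P₂V₂ = 6980 J.
W = (18098 − 6980) / 0.6667 = 16676 J.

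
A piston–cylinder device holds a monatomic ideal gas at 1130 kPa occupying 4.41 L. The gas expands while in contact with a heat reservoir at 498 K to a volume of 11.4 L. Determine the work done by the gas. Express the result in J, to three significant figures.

W ≈ 4730 J

Isothermal: W = nRT ln(V₂/V₁) = P₁V₁ ln(V₂/V₁).
P₁V₁ = (1130 kPa)(4.41 L) = 4983 J.
W = 4983 × ln(11.4/4.41) = 4983 × 0.9497
W_by_gas = 4733 J.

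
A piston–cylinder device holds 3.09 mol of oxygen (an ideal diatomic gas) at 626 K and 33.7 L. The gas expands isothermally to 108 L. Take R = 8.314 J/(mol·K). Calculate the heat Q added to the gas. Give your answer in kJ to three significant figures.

Isothermal ⇒ ΔU = 0, so Q = W = nRT ln(V₂/V₁).
Q = (3.09)(8.314)(626) ln(108/33.7) = 16082 × 1.165 = 18730 J.

Q ≈ 18.7 kJ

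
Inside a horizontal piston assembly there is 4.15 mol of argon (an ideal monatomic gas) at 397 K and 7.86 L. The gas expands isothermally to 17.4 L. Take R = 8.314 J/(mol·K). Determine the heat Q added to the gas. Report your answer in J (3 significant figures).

Isothermal ⇒ ΔU = 0, so Q = W = nRT ln(V₂/V₁).
Q = (4.15)(8.314)(397) ln(17.4/7.86) = 13698 × 0.7947 = 10885 J.

Q ≈ 10900 J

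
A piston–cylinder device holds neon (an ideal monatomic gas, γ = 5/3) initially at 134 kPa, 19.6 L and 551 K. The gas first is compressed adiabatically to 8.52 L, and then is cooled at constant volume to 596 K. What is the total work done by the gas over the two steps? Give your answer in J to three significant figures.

W_total ≈ -2930 J

Step 1 (adiabatic): W = (P₁V₁ − P₂V₂)/(γ−1) = (2626 − 4577)/0.667 = -2926 J.
Step 2 (isochoric): W = 0 (constant volume).
W_total = -2926 + 0 = -2926 J.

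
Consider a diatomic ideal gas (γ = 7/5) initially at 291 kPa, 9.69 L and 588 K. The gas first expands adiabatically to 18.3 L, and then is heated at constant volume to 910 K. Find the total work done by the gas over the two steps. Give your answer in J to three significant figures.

W_total ≈ 1580 J

Step 1 (adiabatic): W = (P₁V₁ − P₂V₂)/(γ−1) = (2820 − 2187)/0.4 = 1583 J.
Step 2 (isochoric): W = 0 (constant volume).
W_total = 1583 + 0 = 1583 J.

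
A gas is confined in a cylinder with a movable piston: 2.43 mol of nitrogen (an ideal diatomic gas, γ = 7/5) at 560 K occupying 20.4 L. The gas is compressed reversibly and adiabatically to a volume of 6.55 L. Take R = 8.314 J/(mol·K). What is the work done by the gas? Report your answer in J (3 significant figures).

Adiabatic: TV^(γ−1) = const with γ = 7/5.
T₂ = T₁ (V₁/V₂)^(γ−1) = 560 × (20.4/6.55)^0.4 = 560 × 1.575 = 882.2 K.
W_by = nCᵥ(T₁ − T₂) = (2.43)(20.79)(560 − 882.2) = -16271 J.

W ≈ -16300 J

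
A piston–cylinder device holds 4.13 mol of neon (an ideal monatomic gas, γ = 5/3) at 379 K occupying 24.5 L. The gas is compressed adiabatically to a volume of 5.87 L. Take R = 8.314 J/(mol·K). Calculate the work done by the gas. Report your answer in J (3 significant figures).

W ≈ -31100 J

Adiabatic: TV^(γ−1) = const with γ = 5/3.
T₂ = T₁ (V₁/V₂)^(γ−1) = 379 × (24.5/5.87)^0.667 = 379 × 2.592 = 982.5 K.
W_by = nCᵥ(T₁ − T₂) = (4.13)(12.47)(379 − 982.5) = -31082 J.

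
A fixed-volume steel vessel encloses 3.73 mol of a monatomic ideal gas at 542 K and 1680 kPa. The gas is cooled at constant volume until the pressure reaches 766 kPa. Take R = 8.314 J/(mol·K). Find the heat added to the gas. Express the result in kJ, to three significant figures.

Constant volume ⇒ W = 0, so Q = ΔU = nCᵥΔT with Cᵥ = 3R/2 = 12.47 J/(mol·K).
At constant V, T₂/T₁ = P₂/P₁ ⇒ ΔT = T₁(P₂/P₁ − 1) = 542·(766/1680 − 1) = -294.9 K.
ΔU = (3.73)(12.47)(-294.9) = -13717 J.

Q ≈ -13.7 kJ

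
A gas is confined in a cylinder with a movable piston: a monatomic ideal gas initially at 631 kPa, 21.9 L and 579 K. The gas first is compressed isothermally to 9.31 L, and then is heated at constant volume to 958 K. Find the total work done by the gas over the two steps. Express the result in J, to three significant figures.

W_total ≈ -11800 J

Step 1 (isothermal): W = P₁V₁ ln(V₂/V₁) = (13819) ln(9.31/21.9) = -11821 J.
Step 2 (isochoric): W = 0 (constant volume).
W_total = -11821 + 0 = -11821 J.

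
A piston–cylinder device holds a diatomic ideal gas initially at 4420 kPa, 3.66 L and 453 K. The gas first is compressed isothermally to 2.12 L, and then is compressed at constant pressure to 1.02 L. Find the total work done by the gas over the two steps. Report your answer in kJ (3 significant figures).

W_total ≈ -17.2 kJ

Step 1 (isothermal): W = P₁V₁ ln(V₂/V₁) = (16177) ln(2.12/3.66) = -8834 J.
After step 1: P = 7631 kPa, V = 2.12 L, T = 453 K.
Step 2 (isobaric): W = PΔV = (7631 kPa)(1.02 − 2.12 L) = -8394 J.
W_total = -8834 − 8394 = -17227 J.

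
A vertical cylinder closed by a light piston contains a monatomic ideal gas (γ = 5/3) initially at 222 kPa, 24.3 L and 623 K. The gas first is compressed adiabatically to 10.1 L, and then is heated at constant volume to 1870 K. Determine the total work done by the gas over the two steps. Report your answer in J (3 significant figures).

W_total ≈ -6440 J

Step 1 (adiabatic): W = (P₁V₁ − P₂V₂)/(γ−1) = (5395 − 9686)/0.667 = -6437 J.
Step 2 (isochoric): W = 0 (constant volume).
W_total = -6437 + 0 = -6437 J.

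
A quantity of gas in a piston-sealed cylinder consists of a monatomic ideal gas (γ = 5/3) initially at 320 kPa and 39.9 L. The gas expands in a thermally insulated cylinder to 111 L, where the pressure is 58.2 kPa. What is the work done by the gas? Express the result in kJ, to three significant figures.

Adiabatic: W = (P₁V₁ − P₂V₂)/(γ − 1) with γ = 5/3.
P₁V₁ = 12768 J, P₂V₂ = 6460 J.
W = (12768 − 6460) / 0.6667 = 9462 J.

W ≈ 9.46 kJ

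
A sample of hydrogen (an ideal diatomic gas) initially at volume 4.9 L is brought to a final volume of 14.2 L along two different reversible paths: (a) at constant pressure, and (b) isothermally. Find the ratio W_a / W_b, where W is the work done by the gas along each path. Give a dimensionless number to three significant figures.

Path (a) isobaric: W = P₁(V₂ − V₁) → W_a/(P₁V₁) = 1.898.
Path (b) isothermal: W = P₁V₁ ln(V₂/V₁) → W_b/(P₁V₁) = 1.064.
W_a / W_b = 1.898 / 1.064 = 1.784.

W_a / W_b ≈ 1.78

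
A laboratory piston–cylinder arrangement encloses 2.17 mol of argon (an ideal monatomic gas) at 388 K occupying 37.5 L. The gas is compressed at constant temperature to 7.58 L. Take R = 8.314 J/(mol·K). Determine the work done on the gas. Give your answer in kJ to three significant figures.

W ≈ 11.2 kJ

Isothermal: W = nRT ln(V₂/V₁).
W = (2.17)(8.314)(388) × ln(7.58/37.5)
  = 7000 × -1.599
W_by_gas = -11192 J; work on gas = −W_by = 11192 J.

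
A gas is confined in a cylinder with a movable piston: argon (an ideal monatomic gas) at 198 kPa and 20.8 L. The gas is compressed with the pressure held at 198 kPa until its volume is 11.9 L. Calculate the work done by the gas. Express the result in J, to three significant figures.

W ≈ -1760 J

Isobaric: W = P ΔV.
W = (198 kPa)(11.9 − 20.8 L) = (198)(-8.9) = -1762 J.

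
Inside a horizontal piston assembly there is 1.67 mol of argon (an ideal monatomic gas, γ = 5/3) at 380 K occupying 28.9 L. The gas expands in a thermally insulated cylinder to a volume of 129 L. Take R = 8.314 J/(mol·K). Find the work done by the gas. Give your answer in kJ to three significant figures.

W ≈ 4.99 kJ

Adiabatic: TV^(γ−1) = const with γ = 5/3.
T₂ = T₁ (V₁/V₂)^(γ−1) = 380 × (28.9/129)^0.667 = 380 × 0.3689 = 140.2 K.
W_by = nCᵥ(T₁ − T₂) = (1.67)(12.47)(380 − 140.2) = 4995 J.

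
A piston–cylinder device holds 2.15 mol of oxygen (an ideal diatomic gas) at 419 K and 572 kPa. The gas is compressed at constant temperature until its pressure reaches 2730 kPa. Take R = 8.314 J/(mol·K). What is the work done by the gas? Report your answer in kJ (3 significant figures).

Isothermal process: W = nRT ln(V₂/V₁) = nRT ln(P₁/P₂).
W = (2.15)(8.314)(419) × ln(572/2730)
  = 7490 × ln(0.2095) = 7490 × -1.563
W_by_gas = -11706 J.

W ≈ -11.7 kJ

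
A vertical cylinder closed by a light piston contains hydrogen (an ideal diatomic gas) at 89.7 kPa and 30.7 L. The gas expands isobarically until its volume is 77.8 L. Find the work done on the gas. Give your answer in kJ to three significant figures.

W ≈ -4.22 kJ

Isobaric: W = P ΔV.
W = (89.7 kPa)(77.8 − 30.7 L) = (89.7)(47.1) = 4225 J.
Work on gas = −W_by = -4225 J.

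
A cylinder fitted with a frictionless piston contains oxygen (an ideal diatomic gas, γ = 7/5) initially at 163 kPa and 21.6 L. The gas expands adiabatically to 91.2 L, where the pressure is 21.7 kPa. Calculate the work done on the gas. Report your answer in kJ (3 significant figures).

Adiabatic: W = (P₁V₁ − P₂V₂)/(γ − 1) with γ = 7/5.
P₁V₁ = 3521 J, P₂V₂ = 1979 J.
W = (3521 − 1979) / 0.4 = 3854 J.
Work on gas = −W_by = -3854 J.

W ≈ -3.85 kJ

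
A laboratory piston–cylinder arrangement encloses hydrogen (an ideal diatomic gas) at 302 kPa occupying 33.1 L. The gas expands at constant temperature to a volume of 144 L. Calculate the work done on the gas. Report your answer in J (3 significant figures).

W ≈ -14700 J

Isothermal: W = nRT ln(V₂/V₁) = P₁V₁ ln(V₂/V₁).
P₁V₁ = (302 kPa)(33.1 L) = 9996 J.
W = 9996 × ln(144/33.1) = 9996 × 1.47
W_by_gas = 14697 J; work on gas = −W_by = -14697 J.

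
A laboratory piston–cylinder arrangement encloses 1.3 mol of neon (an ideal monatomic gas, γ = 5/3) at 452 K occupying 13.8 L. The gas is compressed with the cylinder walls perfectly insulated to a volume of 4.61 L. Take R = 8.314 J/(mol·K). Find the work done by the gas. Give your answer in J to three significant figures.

Adiabatic: TV^(γ−1) = const with γ = 5/3.
T₂ = T₁ (V₁/V₂)^(γ−1) = 452 × (13.8/4.61)^0.667 = 452 × 2.077 = 938.8 K.
W_by = nCᵥ(T₁ − T₂) = (1.3)(12.47)(452 − 938.8) = -7893 J.

W ≈ -7890 J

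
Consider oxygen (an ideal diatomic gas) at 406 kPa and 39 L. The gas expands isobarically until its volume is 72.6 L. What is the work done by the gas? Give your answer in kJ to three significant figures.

W ≈ 13.6 kJ

Isobaric: W = P ΔV.
W = (406 kPa)(72.6 − 39 L) = (406)(33.6) = 13642 J.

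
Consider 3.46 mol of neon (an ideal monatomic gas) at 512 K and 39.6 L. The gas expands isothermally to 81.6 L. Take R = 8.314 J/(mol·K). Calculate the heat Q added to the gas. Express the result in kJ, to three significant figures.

Isothermal ⇒ ΔU = 0, so Q = W = nRT ln(V₂/V₁).
Q = (3.46)(8.314)(512) ln(81.6/39.6) = 14728 × 0.723 = 10649 J.

Q ≈ 10.6 kJ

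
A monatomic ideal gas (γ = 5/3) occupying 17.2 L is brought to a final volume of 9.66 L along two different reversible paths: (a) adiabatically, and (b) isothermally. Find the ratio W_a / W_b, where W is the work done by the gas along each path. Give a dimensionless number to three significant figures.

W_a / W_b ≈ 1.22

Path (a) adiabatic: W = P₁V₁(1 − (V₁/V₂)^(γ−1))/(γ−1) → W_a/(P₁V₁) = -0.7036.
Path (b) isothermal: W = P₁V₁ ln(V₂/V₁) → W_b/(P₁V₁) = -0.5769.
W_a / W_b = -0.7036 / -0.5769 = 1.22.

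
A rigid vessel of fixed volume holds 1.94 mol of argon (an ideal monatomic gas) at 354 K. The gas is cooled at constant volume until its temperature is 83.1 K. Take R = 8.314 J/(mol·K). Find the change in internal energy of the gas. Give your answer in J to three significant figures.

Constant volume ⇒ W = 0, so Q = ΔU = nCᵥΔT with Cᵥ = 3R/2 = 12.47 J/(mol·K).
ΔU = (1.94)(12.47)(83.1 − 354) = -6554 J.

ΔU ≈ -6550 J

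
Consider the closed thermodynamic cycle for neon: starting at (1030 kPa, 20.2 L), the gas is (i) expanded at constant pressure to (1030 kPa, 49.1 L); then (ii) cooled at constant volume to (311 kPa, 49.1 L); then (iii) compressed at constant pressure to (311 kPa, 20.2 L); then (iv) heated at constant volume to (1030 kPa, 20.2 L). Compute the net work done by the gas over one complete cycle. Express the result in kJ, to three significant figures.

Constant-volume legs do no work.
W(i) = (1030)(49.1 − 20.2) = 29767 J; W(iii) = (311)(20.2 − 49.1) = -8988 J.
W_net = 29767 − 8988 = 20779 J (the clockwise enclosed area).

W_net ≈ 20.8 kJ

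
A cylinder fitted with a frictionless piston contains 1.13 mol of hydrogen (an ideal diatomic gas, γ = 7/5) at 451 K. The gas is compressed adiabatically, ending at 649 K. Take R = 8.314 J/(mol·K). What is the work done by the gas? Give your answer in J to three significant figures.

W ≈ -4650 J

Adiabatic ⇒ Q = 0, so W_by = −ΔU = nCᵥ(T₁ − T₂).
Cᵥ = 5R/2 = 20.79 J/(mol·K).
W = (1.13)(20.79)(451 − 649) = -4650 J.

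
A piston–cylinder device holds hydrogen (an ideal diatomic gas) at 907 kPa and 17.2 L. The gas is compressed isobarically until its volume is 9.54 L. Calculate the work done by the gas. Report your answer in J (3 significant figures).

W ≈ -6950 J

Isobaric: W = P ΔV.
W = (907 kPa)(9.54 − 17.2 L) = (907)(-7.66) = -6948 J.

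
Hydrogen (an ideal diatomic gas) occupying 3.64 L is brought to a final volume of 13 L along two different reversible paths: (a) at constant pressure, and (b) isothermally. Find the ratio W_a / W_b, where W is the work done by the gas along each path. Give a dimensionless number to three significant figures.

Path (a) isobaric: W = P₁(V₂ − V₁) → W_a/(P₁V₁) = 2.571.
Path (b) isothermal: W = P₁V₁ ln(V₂/V₁) → W_b/(P₁V₁) = 1.273.
W_a / W_b = 2.571 / 1.273 = 2.02.

W_a / W_b ≈ 2.02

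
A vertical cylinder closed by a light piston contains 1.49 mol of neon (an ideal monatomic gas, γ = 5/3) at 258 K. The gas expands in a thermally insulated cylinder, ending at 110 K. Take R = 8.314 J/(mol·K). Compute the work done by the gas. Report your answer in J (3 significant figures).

Adiabatic ⇒ Q = 0, so W_by = −ΔU = nCᵥ(T₁ − T₂).
Cᵥ = 3R/2 = 12.47 J/(mol·K).
W = (1.49)(12.47)(258 − 110) = 2750 J.

W ≈ 2750 J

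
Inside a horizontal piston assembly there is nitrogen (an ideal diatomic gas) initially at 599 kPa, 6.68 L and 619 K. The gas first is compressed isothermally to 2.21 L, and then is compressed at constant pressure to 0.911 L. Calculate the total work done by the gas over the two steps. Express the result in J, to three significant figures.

Step 1 (isothermal): W = P₁V₁ ln(V₂/V₁) = (4001) ln(2.21/6.68) = -4426 J.
After step 1: P = 1811 kPa, V = 2.21 L, T = 619 K.
Step 2 (isobaric): W = PΔV = (1811 kPa)(0.911 − 2.21 L) = -2352 J.
W_total = -4426 − 2352 = -6778 J.

W_total ≈ -6780 J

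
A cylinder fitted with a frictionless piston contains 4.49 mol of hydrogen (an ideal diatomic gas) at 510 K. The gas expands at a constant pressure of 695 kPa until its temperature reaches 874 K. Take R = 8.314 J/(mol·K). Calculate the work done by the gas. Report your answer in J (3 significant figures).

W ≈ 13600 J

Isobaric: W = P ΔV = nR ΔT.
W = (4.49)(8.314)(874 − 510) = 13588 J.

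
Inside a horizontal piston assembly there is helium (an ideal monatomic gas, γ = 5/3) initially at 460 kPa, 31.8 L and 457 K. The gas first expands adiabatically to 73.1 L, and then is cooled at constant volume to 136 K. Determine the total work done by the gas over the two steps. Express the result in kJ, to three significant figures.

Step 1 (adiabatic): W = (P₁V₁ − P₂V₂)/(γ−1) = (14628 − 8398)/0.667 = 9345 J.
Step 2 (isochoric): W = 0 (constant volume).
W_total = 9345 + 0 = 9345 J.

W_total ≈ 9.34 kJ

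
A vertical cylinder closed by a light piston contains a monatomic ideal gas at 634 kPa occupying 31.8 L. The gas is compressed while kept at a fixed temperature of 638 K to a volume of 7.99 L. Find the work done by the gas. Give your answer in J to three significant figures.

Isothermal: W = nRT ln(V₂/V₁) = P₁V₁ ln(V₂/V₁).
P₁V₁ = (634 kPa)(31.8 L) = 20161 J.
W = 20161 × ln(7.99/31.8) = 20161 × -1.381
W_by_gas = -27848 J.

W ≈ -27800 J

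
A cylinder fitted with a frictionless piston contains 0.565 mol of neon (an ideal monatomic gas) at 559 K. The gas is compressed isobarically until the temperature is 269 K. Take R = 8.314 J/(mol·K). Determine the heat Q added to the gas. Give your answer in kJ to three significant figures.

Isobaric: W = nRΔT = (0.565)(8.314)(-290) = -1362 J.
ΔU = nCᵥΔT with Cᵥ = 3R/2: ΔU = (0.565)(12.47)(-290) = -2043 J.
Q = ΔU + W = -2043 − 1362 = -3406 J.

Q ≈ -3.41 kJ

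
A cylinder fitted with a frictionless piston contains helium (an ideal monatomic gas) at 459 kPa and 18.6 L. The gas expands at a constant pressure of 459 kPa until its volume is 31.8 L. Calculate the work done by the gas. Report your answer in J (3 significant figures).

W ≈ 6060 J

Isobaric: W = P ΔV.
W = (459 kPa)(31.8 − 18.6 L) = (459)(13.2) = 6059 J.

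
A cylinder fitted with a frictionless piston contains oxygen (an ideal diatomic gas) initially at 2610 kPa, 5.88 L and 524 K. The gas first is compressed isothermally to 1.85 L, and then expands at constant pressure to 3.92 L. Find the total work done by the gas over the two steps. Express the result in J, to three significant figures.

Step 1 (isothermal): W = P₁V₁ ln(V₂/V₁) = (15347) ln(1.85/5.88) = -17747 J.
After step 1: P = 8296 kPa, V = 1.85 L, T = 524 K.
Step 2 (isobaric): W = PΔV = (8296 kPa)(3.92 − 1.85 L) = 17172 J.
W_total = -17747 + 17172 = -574.8 J.

W_total ≈ -575 J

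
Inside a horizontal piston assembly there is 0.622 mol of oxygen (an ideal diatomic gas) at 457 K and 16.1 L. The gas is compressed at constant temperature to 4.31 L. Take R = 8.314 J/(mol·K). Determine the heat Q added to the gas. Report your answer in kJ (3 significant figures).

Isothermal ⇒ ΔU = 0, so Q = W = nRT ln(V₂/V₁).
Q = (0.622)(8.314)(457) ln(4.31/16.1) = 2363 × -1.318 = -3115 J.

Q ≈ -3.11 kJ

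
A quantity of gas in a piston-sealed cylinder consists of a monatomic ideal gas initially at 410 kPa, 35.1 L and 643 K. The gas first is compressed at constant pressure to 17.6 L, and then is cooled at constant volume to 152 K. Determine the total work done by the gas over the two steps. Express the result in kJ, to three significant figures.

W_total ≈ -7.18 kJ

Step 1 (isobaric): W = PΔV = (410 kPa)(17.6 − 35.1 L) = -7175 J.
Step 2 (isochoric): W = 0 (constant volume).
W_total = -7175 + 0 = -7175 J.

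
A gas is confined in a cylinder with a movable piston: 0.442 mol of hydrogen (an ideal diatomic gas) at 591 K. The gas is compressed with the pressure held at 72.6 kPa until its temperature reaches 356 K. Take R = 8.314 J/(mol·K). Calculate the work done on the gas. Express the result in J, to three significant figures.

Isobaric: W = P ΔV = nR ΔT.
W = (0.442)(8.314)(356 − 591) = -863.6 J.
Work on gas = −W_by = 863.6 J.

W ≈ 864 J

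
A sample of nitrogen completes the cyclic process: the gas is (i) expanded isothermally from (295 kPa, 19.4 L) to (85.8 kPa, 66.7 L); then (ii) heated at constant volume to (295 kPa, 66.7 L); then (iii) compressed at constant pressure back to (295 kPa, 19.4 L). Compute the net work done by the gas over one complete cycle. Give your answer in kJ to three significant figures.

W_net ≈ -6.89 kJ

Leg (i): W = PᵢVᵢ ln(V_f/Vᵢ) = (5723) ln(66.7/19.4) = 7068 J.
Leg (ii): W = 0.
Leg (iii): W = PΔV = (295)(19.4 − 66.7) = -13954 J.
W_net = 7068 − 13954 = -6886 J.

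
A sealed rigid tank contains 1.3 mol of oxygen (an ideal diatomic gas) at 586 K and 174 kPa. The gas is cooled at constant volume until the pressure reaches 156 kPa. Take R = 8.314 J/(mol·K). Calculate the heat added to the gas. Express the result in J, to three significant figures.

Constant volume ⇒ W = 0, so Q = ΔU = nCᵥΔT with Cᵥ = 5R/2 = 20.79 J/(mol·K).
At constant V, T₂/T₁ = P₂/P₁ ⇒ ΔT = T₁(P₂/P₁ − 1) = 586·(156/174 − 1) = -60.62 K.
ΔU = (1.3)(20.79)(-60.62) = -1638 J.

Q ≈ -1640 J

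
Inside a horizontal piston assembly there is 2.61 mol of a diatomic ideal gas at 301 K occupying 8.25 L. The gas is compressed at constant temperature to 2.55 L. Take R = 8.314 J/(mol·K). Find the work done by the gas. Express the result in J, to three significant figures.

Isothermal: W = nRT ln(V₂/V₁).
W = (2.61)(8.314)(301) × ln(2.55/8.25)
  = 6532 × -1.174
W_by_gas = -7669 J.

W ≈ -7670 J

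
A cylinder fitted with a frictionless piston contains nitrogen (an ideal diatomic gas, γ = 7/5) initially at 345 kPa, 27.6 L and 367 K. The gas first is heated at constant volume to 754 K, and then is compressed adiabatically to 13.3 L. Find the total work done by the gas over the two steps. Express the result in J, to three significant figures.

Step 1 (isochoric): W = 0 (constant volume).
After step 1: P = 708.8 kPa (V unchanged).
Step 2 (adiabatic): W = (P₁V₁ − P₂V₂)/(γ−1) = (19563 − 26197)/0.4 = -16586 J.
W_total = 0 − 16586 = -16586 J.

W_total ≈ -16600 J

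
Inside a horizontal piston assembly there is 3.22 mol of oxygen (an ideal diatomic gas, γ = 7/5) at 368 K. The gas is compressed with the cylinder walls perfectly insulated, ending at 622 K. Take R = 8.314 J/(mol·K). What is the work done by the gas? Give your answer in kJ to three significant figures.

Adiabatic ⇒ Q = 0, so W_by = −ΔU = nCᵥ(T₁ − T₂).
Cᵥ = 5R/2 = 20.79 J/(mol·K).
W = (3.22)(20.79)(368 − 622) = -17000 J.

W ≈ -17.0 kJ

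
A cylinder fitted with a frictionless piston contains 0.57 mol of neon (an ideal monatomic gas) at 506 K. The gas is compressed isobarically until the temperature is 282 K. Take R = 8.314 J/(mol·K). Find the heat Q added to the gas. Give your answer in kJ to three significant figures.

Isobaric: W = nRΔT = (0.57)(8.314)(-224) = -1062 J.
ΔU = nCᵥΔT with Cᵥ = 3R/2: ΔU = (0.57)(12.47)(-224) = -1592 J.
Q = ΔU + W = -1592 − 1062 = -2654 J.

Q ≈ -2.65 kJ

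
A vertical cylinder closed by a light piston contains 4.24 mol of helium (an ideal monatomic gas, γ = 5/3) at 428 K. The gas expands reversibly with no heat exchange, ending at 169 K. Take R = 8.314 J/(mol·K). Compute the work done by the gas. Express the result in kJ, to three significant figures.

W ≈ 13.7 kJ

Adiabatic ⇒ Q = 0, so W_by = −ΔU = nCᵥ(T₁ − T₂).
Cᵥ = 3R/2 = 12.47 J/(mol·K).
W = (4.24)(12.47)(428 − 169) = 13695 J.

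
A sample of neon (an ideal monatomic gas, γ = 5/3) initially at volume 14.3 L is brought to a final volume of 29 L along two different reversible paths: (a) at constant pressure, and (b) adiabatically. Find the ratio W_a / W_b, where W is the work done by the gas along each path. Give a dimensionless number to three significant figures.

W_a / W_b ≈ 1.82

Path (a) isobaric: W = P₁(V₂ − V₁) → W_a/(P₁V₁) = 1.028.
Path (b) adiabatic: W = P₁V₁(1 − (V₁/V₂)^(γ−1))/(γ−1) → W_b/(P₁V₁) = 0.5638.
W_a / W_b = 1.028 / 0.5638 = 1.823.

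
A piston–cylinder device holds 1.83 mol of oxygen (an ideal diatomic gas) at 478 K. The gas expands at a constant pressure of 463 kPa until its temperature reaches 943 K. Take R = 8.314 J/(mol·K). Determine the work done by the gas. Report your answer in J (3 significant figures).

Isobaric: W = P ΔV = nR ΔT.
W = (1.83)(8.314)(943 − 478) = 7075 J.

W ≈ 7070 J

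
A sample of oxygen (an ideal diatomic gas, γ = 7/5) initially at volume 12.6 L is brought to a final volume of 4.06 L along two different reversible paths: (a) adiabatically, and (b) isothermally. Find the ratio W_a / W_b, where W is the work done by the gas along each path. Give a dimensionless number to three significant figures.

W_a / W_b ≈ 1.26

Path (a) adiabatic: W = P₁V₁(1 − (V₁/V₂)^(γ−1))/(γ−1) → W_a/(P₁V₁) = -1.433.
Path (b) isothermal: W = P₁V₁ ln(V₂/V₁) → W_b/(P₁V₁) = -1.133.
W_a / W_b = -1.433 / -1.133 = 1.265.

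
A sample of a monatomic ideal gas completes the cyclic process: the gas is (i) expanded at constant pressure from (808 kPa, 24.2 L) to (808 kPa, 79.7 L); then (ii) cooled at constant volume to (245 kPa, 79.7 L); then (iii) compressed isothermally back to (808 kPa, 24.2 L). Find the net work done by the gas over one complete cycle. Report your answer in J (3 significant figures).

Leg (i): W = PΔV = (808)(79.7 − 24.2) = 44844 J.
Leg (ii): W = 0.
Leg (iii): W = PᵢVᵢ ln(V_f/Vᵢ) = (19526) ln(24.2/79.7) = -23274 J.
W_net = 44844 − 23274 = 21570 J.

W_net ≈ 21600 J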